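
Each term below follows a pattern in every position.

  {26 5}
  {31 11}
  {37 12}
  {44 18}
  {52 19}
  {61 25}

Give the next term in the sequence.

{71 26}

First component: differences are 5, 6, 7, … (increasing by 1 each time), so 26, 31, 37, 44, 52, 61 → 71.
Second component: alternating steps +6, +1, +6, +1, …; 5, 11, 12, 18, 19, 25 → 26.
Combining the parts gives {71 26}.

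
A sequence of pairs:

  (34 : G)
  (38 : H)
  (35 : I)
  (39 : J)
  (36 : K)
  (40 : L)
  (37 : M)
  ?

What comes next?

First entry: 34, 38, 35, 39, 36, 40, 37 → 41 (alternating steps +4, −3, +4, −3, …).
For the letter, letters move forward 1 place in the alphabet: G, H, I, J, K, L, M → N.
Putting it together: (41 : N).

(41 : N)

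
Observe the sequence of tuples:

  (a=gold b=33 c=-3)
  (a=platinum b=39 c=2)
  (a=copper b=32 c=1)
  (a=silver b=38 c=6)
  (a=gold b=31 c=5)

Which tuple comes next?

(a=platinum b=37 c=10)

A: gold, platinum, copper, silver, gold → platinum (repeats gold → platinum → copper → silver).
B: 33, 39, 32, 38, 31 → 37 (alternating steps +6, −7, +6, −7, …).
C: alternating steps +5, −1, +5, −1, …; -3, 2, 1, 6, 5 → 10.
So the next tuple is (a=platinum b=37 c=10).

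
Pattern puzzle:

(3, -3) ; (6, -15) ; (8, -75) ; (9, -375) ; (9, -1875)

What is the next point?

First entry goes 3, 6, 8, 9, 9 → 8 (differences are 3, 2, 1, … (decreasing by 1 each time)).
Second entry — ×5 each step: -3, -15, -75, -375, -1875 → -9375.
So the next point is (8, -9375).

(8, -9375)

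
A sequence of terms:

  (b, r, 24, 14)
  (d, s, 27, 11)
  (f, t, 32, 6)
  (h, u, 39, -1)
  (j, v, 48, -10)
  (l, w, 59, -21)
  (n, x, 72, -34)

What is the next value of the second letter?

Second letter: r, s, t, u, v, w, x → y (letters move forward 1 place in the alphabet).

y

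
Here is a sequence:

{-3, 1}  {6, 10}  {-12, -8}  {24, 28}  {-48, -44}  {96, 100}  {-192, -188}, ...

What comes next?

First entry goes -3, 6, -12, 24, -48, 96, -192 → 384 (×(-2) each step).
Second entry goes 1, 10, -8, 28, -44, 100, -188 → 388 (always 4 more than the first entry).
Putting it together: {384, 388}.

{384, 388}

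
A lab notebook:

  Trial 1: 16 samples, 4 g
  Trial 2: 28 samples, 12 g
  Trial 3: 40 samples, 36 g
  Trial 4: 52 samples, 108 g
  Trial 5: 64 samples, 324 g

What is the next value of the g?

Samples: +12 each step; 16, 28, 40, 52, 64 → 76.
For the g, ×3 each step: 4, 12, 36, 108, 324 → 972.

972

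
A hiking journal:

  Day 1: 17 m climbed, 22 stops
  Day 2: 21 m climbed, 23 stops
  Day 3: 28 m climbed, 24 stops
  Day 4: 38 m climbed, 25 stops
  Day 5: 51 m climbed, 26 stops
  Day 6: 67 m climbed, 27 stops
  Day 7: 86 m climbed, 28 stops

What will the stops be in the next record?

29

Stops: 22, 23, 24, 25, 26, 27, 28 → 29 (+1 each step).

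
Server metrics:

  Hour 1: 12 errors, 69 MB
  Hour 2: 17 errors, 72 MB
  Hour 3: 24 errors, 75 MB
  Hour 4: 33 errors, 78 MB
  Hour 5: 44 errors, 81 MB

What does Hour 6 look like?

57 errors, 84 MB

Errors: 12, 17, 24, 33, 44 → 57 (differences are 5, 7, 9, … (increasing by 2 each time)).
MB: 69, 72, 75, 78, 81 → 84 (+3 each step).
Combining the parts gives 57 errors, 84 MB.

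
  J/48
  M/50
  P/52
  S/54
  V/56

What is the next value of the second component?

58

Letter: letters move forward 3 places in the alphabet, so J, M, P, S, V → Y.
For the second component, +2 each step: 48, 50, 52, 54, 56 → 58.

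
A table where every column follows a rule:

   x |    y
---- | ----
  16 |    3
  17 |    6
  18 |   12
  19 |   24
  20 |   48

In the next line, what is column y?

Column y: ×2 each step, so 3, 6, 12, 24, 48 → 96.

96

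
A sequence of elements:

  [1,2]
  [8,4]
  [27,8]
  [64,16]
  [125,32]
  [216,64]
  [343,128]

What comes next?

[512,256]

First part — perfect cubes: 1³, 2³, 3³, …: 1, 8, 27, 64, 125, 216, 343 → 512.
Second part: 2, 4, 8, 16, 32, 64, 128 → 256 (×2 each step).
Combining the parts gives [512,256].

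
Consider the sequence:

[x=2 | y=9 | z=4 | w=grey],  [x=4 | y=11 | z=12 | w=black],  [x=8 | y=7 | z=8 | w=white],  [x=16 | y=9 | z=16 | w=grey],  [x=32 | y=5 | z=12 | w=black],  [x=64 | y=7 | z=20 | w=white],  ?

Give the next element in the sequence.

[x=128 | y=3 | z=16 | w=grey]

X goes 2, 4, 8, 16, 32, 64 → 128 (×2 each step).
For the y, alternating steps +2, −4, +2, −4, …: 9, 11, 7, 9, 5, 7 → 3.
Z goes 4, 12, 8, 16, 12, 20 → 16 (alternating steps +8, −4, +8, −4, …).
W goes grey, black, white, grey, black, white → grey (repeats grey → black → white).
Combining the parts gives [x=128 | y=3 | z=16 | w=grey].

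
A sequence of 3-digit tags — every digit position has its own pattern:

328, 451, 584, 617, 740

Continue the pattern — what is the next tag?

873

For the first digit, +1 each step, mod 10: 3, 4, 5, 6, 7 → 8.
Second digit — +3 each step, mod 10: 2, 5, 8, 1, 4 → 7.
Third digit: 8, 1, 4, 7, 0 → 3 (+3 each step, mod 10).
Combining the parts gives 873.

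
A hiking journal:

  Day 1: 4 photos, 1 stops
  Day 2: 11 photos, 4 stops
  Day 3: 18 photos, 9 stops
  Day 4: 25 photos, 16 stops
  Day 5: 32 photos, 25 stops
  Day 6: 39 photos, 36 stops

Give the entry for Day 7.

46 photos, 49 stops

For the photos, +7 each step: 4, 11, 18, 25, 32, 39 → 46.
Stops: 1, 4, 9, 16, 25, 36 → 49 (perfect squares: 1², 2², 3², …).
Putting it together: 46 photos, 49 stops.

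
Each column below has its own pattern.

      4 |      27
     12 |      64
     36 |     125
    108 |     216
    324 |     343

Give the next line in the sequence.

972  512

First component: 4, 12, 36, 108, 324 → 972 (×3 each step).
Second component: 27, 64, 125, 216, 343 → 512 (perfect cubes: 3³, 4³, 5³, …).
Putting it together: 972  512.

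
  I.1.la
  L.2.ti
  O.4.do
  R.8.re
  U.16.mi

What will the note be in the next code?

fa

Note: runs through the solfège scale do→ti; la, ti, do, re, mi → fa.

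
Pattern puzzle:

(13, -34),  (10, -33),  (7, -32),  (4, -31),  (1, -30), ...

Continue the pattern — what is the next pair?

(-2, -29)

First part: 13, 10, 7, 4, 1 → -2 (−3 each step).
Second part goes -34, -33, -32, -31, -30 → -29 (+1 each step).
So the next pair is (-2, -29).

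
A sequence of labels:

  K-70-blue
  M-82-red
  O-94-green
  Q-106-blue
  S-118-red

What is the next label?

U-130-green

Letter: letters move forward 2 places in the alphabet, so K, M, O, Q, S → U.
Second component — +12 each step: 70, 82, 94, 106, 118 → 130.
For the colour, repeats blue → red → green: blue, red, green, blue, red → green.
So the next label is U-130-green.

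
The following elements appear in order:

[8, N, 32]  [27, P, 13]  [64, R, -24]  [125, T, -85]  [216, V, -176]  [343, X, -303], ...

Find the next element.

[512, Z, -472]

First coordinate goes 8, 27, 64, 125, 216, 343 → 512 (perfect cubes: 2³, 3³, 4³, …).
Letter goes N, P, R, T, V, X → Z (letters move forward 2 places in the alphabet).
For the third coordinate, together with the first coordinate always sums to 40: 32, 13, -24, -85, -176, -303 → -472.
Combining the parts gives [512, Z, -472].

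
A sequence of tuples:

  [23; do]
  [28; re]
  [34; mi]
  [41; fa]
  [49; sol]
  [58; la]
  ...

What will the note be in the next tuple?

ti

For the note, runs through the solfège scale do→ti: do, re, mi, fa, sol, la → ti.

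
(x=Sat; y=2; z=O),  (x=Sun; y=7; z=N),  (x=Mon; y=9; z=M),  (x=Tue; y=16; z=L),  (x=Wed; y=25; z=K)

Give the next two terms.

X: Sat, Sun, Mon, Tue, Wed → Thu → Fri (runs through the weekdays Mon→Sun).
For the y, each term is the sum of the two before it: 2, 7, 9, 16, 25 → 41 → 66.
For the z, letters move back 1 place in the alphabet: O, N, M, L, K → J → I.
Putting the parts together: (x=Thu; y=41; z=J) and then (x=Fri; y=66; z=I).

(x=Thu; y=41; z=J), (x=Fri; y=66; z=I)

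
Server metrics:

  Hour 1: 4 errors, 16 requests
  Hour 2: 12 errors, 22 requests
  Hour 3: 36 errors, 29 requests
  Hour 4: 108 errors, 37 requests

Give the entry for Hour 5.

Errors — ×3 each step: 4, 12, 36, 108 → 324.
Requests: differences are 6, 7, 8, … (increasing by 1 each time), so 16, 22, 29, 37 → 46.
Combining the parts gives 324 errors, 46 requests.

324 errors, 46 requests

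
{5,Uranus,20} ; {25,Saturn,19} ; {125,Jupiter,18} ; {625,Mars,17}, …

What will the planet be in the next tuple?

Planet — runs backward through the planets Mercury→Neptune: Uranus, Saturn, Jupiter, Mars → Earth.

Earth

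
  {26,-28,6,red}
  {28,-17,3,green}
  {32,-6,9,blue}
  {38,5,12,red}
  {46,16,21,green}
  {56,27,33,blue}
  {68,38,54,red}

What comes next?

First part: 26, 28, 32, 38, 46, 56, 68 → 82 (differences are 2, 4, 6, … (increasing by 2 each time)).
For the second part, +11 each step: -28, -17, -6, 5, 16, 27, 38 → 49.
For the third part, each term is the sum of the two before it: 6, 3, 9, 12, 21, 33, 54 → 87.
Colour — repeats red → green → blue: red, green, blue, red, green, blue, red → green.
Putting it together: {82,49,87,green}.

{82,49,87,green}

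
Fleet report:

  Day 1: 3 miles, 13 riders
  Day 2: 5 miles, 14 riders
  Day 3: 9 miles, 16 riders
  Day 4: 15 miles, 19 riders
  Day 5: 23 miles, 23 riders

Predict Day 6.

Miles: differences are 2, 4, 6, … (increasing by 2 each time); 3, 5, 9, 15, 23 → 33.
For the riders, differences are 1, 2, 3, … (increasing by 1 each time): 13, 14, 16, 19, 23 → 28.
Putting it together: 33 miles, 28 riders.

33 miles, 28 riders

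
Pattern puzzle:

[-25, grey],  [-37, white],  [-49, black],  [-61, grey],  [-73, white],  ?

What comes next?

[-85, black]

First slot: −12 each step, so -25, -37, -49, -61, -73 → -85.
Shade — repeats grey → white → black: grey, white, black, grey, white → black.
Combining the parts gives [-85, black].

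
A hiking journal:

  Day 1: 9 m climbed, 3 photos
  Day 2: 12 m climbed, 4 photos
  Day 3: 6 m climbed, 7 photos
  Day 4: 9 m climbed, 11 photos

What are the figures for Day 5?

3 m climbed, 18 photos

For the m climbed, alternating steps +3, −6, +3, −6, …: 9, 12, 6, 9 → 3.
Photos — each term is the sum of the two before it: 3, 4, 7, 11 → 18.
Putting it together: 3 m climbed, 18 photos.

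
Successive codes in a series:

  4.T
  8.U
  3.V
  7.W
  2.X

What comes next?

First component: alternating steps +4, −5, +4, −5, …; 4, 8, 3, 7, 2 → 6.
Letter — letters move forward 1 place in the alphabet: T, U, V, W, X → Y.
So the next code is 6.Y.

6.Y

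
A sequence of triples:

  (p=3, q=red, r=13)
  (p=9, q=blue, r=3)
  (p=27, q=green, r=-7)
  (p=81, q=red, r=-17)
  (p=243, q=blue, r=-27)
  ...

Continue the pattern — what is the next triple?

(p=729, q=green, r=-37)

P: ×3 each step; 3, 9, 27, 81, 243 → 729.
Q: repeats red → blue → green; red, blue, green, red, blue → green.
R: −10 each step, so 13, 3, -7, -17, -27 → -37.
Putting it together: (p=729, q=green, r=-37).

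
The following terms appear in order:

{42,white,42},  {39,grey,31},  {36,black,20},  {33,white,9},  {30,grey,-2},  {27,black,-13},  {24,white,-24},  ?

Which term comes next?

{21,grey,-35}

First part goes 42, 39, 36, 33, 30, 27, 24 → 21 (−3 each step).
Shade: white, grey, black, white, grey, black, white → grey (repeats white → grey → black).
Third part — −11 each step: 42, 31, 20, 9, -2, -13, -24 → -35.
So the next term is {21,grey,-35}.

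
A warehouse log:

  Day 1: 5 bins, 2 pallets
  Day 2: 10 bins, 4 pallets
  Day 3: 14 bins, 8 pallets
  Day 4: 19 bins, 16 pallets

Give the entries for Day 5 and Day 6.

23 bins, 32 pallets; 28 bins, 64 pallets

For the bins, alternating steps +5, +4, +5, +4, …: 5, 10, 14, 19 → 23 → 28.
Pallets: ×2 each step; 2, 4, 8, 16 → 32 → 64.
Putting the parts together: 23 bins, 32 pallets and then 28 bins, 64 pallets.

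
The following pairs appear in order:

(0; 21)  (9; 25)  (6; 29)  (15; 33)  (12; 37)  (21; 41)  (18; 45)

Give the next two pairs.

(27; 49), (24; 53)

First component goes 0, 9, 6, 15, 12, 21, 18 → 27 → 24 (alternating steps +9, −3, +9, −3, …).
Second component goes 21, 25, 29, 33, 37, 41, 45 → 49 → 53 (+4 each step).
Putting the parts together: (27; 49) and then (24; 53).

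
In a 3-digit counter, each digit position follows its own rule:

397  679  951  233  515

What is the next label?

First digit: +3 each step, mod 10; 3, 6, 9, 2, 5 → 8.
For the second digit, −2 each step, mod 10: 9, 7, 5, 3, 1 → 9.
Third digit: +2 each step, mod 10; 7, 9, 1, 3, 5 → 7.
Combining the parts gives 897.

897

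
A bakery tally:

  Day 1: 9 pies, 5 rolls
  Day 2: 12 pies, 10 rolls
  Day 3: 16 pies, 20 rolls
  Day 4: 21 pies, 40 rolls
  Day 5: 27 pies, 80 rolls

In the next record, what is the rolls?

160

Rolls: ×2 each step; 5, 10, 20, 40, 80 → 160.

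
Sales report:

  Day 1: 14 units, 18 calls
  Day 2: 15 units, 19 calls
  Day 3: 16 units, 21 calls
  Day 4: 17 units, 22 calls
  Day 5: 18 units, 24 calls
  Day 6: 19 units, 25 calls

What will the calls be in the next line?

27

Calls: alternating steps +1, +2, +1, +2, …; 18, 19, 21, 22, 24, 25 → 27.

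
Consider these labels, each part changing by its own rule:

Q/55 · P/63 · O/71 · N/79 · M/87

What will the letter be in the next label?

For the letter, letters move back 1 place in the alphabet: Q, P, O, N, M → L.
Second component: 55, 63, 71, 79, 87 → 95 (+8 each step).

L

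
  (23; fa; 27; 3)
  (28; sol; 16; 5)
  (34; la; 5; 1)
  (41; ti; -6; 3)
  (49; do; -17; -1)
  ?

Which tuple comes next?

First component goes 23, 28, 34, 41, 49 → 58 (differences are 5, 6, 7, … (increasing by 1 each time)).
Note: runs through the solfège scale do→ti; fa, sol, la, ti, do → re.
Third component goes 27, 16, 5, -6, -17 → -28 (−11 each step).
Fourth component: alternating steps +2, −4, +2, −4, …; 3, 5, 1, 3, -1 → 1.
So the next tuple is (58; re; -28; 1).

(58; re; -28; 1)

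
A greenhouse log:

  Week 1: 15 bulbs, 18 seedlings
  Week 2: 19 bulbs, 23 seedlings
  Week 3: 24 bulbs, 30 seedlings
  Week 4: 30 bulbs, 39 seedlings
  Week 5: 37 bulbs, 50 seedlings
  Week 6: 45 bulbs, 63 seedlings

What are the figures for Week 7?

54 bulbs, 78 seedlings

Bulbs: 15, 19, 24, 30, 37, 45 → 54 (differences are 4, 5, 6, … (increasing by 1 each time)).
Seedlings: differences are 5, 7, 9, … (increasing by 2 each time), so 18, 23, 30, 39, 50, 63 → 78.
Combining the parts gives 54 bulbs, 78 seedlings.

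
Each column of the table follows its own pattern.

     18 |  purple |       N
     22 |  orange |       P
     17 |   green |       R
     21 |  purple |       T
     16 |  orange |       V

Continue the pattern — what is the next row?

First component goes 18, 22, 17, 21, 16 → 20 (alternating steps +4, −5, +4, −5, …).
Colour — repeats purple → orange → green: purple, orange, green, purple, orange → green.
Letter — letters move forward 2 places in the alphabet: N, P, R, T, V → X.
So the next row is 20  green  X.

20  green  X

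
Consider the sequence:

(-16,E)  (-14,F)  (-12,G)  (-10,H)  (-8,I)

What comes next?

First slot: +2 each step; -16, -14, -12, -10, -8 → -6.
Letter: letters move forward 1 place in the alphabet, so E, F, G, H, I → J.
Combining the parts gives (-6,J).

(-6,J)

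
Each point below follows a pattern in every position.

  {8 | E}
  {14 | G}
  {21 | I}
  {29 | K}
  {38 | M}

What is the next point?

{48 | O}

First component — differences are 6, 7, 8, … (increasing by 1 each time): 8, 14, 21, 29, 38 → 48.
Letter: letters move forward 2 places in the alphabet; E, G, I, K, M → O.
Putting it together: {48 | O}.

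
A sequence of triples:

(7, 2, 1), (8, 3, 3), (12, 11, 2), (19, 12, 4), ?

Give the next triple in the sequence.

(29, 20, 3)

First value — differences are 1, 4, 7, … (increasing by 3 each time): 7, 8, 12, 19 → 29.
For the second value, alternating steps +1, +8, +1, +8, …: 2, 3, 11, 12 → 20.
Third value: alternating steps +2, −1, +2, −1, …, so 1, 3, 2, 4 → 3.
Combining the parts gives (29, 20, 3).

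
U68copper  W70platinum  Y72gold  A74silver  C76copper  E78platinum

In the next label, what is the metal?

gold

Metal: copper, platinum, gold, silver, copper, platinum → gold (repeats copper → platinum → gold → silver).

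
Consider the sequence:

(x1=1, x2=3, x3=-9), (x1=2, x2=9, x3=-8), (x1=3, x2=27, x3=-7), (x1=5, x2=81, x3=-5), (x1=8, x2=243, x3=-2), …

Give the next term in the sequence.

X1: 1, 2, 3, 5, 8 → 13 (each term is the sum of the two before it).
X2: ×3 each step; 3, 9, 27, 81, 243 → 729.
X3: always 10 less than the x1, so -9, -8, -7, -5, -2 → 3.
Putting it together: (x1=13, x2=729, x3=3).

(x1=13, x2=729, x3=3)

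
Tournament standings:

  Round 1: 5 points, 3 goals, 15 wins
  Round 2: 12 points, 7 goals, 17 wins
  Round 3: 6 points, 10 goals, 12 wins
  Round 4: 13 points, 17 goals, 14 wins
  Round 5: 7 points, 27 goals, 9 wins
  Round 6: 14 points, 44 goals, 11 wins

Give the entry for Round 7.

8 points, 71 goals, 6 wins

Points: alternating steps +7, −6, +7, −6, …, so 5, 12, 6, 13, 7, 14 → 8.
Goals: each term is the sum of the two before it; 3, 7, 10, 17, 27, 44 → 71.
Wins: alternating steps +2, −5, +2, −5, …; 15, 17, 12, 14, 9, 11 → 6.
So the next line is 8 points, 71 goals, 6 wins.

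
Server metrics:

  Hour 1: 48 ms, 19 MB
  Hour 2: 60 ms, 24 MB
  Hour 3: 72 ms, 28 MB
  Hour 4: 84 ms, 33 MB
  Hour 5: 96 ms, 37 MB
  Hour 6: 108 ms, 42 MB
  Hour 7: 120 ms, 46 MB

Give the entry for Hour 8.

132 ms, 51 MB

For the ms, +12 each step: 48, 60, 72, 84, 96, 108, 120 → 132.
MB — alternating steps +5, +4, +5, +4, …: 19, 24, 28, 33, 37, 42, 46 → 51.
So the next line is 132 ms, 51 MB.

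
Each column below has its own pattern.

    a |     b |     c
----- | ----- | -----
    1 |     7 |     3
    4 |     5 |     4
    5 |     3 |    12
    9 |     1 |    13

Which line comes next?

14  -1  21

For the column a, each term is the sum of the two before it: 1, 4, 5, 9 → 14.
Column b: 7, 5, 3, 1 → -1 (−2 each step).
Column c — alternating steps +1, +8, +1, +8, …: 3, 4, 12, 13 → 21.
Combining the parts gives 14  -1  21.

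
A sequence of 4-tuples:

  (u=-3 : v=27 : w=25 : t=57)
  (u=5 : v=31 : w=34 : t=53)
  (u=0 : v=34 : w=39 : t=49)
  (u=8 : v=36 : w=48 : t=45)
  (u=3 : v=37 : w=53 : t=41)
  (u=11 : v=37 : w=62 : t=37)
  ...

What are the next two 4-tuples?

(u=6 : v=36 : w=67 : t=33), (u=14 : v=34 : w=76 : t=29)

U: alternating steps +8, −5, +8, −5, …, so -3, 5, 0, 8, 3, 11 → 6 → 14.
V — differences are 4, 3, 2, … (decreasing by 1 each time): 27, 31, 34, 36, 37, 37 → 36 → 34.
W — alternating steps +9, +5, +9, +5, …: 25, 34, 39, 48, 53, 62 → 67 → 76.
T — −4 each step: 57, 53, 49, 45, 41, 37 → 33 → 29.
Putting the parts together: (u=6 : v=36 : w=67 : t=33) and then (u=14 : v=34 : w=76 : t=29).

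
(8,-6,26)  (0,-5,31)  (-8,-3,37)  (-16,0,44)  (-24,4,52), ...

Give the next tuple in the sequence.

First value: 8, 0, -8, -16, -24 → -32 (−8 each step).
For the second value, differences are 1, 2, 3, … (increasing by 1 each time): -6, -5, -3, 0, 4 → 9.
Third value goes 26, 31, 37, 44, 52 → 61 (differences are 5, 6, 7, … (increasing by 1 each time)).
Combining the parts gives (-32,9,61).

(-32,9,61)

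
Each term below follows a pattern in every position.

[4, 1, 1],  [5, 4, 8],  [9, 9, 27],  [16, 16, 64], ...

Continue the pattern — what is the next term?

[26, 25, 125]

For the first entry, differences are 1, 4, 7, … (increasing by 3 each time): 4, 5, 9, 16 → 26.
Second entry goes 1, 4, 9, 16 → 25 (perfect squares: 1², 2², 3², …).
Third entry goes 1, 8, 27, 64 → 125 (perfect cubes: 1³, 2³, 3³, …).
Putting it together: [26, 25, 125].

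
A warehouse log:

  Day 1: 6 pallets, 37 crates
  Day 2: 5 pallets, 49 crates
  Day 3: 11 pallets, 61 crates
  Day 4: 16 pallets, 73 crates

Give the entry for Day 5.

27 pallets, 85 crates

Pallets: each term is the sum of the two before it, so 6, 5, 11, 16 → 27.
Crates goes 37, 49, 61, 73 → 85 (+12 each step).
So the next record is 27 pallets, 85 crates.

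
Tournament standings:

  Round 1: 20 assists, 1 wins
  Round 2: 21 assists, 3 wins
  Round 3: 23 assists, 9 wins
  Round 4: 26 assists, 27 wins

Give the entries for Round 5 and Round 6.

30 assists, 81 wins; 35 assists, 243 wins

Assists goes 20, 21, 23, 26 → 30 → 35 (differences are 1, 2, 3, … (increasing by 1 each time)).
Wins: ×3 each step; 1, 3, 9, 27 → 81 → 243.
So the next two rows are 30 assists, 81 wins and 35 assists, 243 wins.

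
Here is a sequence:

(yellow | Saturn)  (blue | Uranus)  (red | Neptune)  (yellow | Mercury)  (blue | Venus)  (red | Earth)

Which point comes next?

(yellow | Mars)

Colour: repeats yellow → blue → red, so yellow, blue, red, yellow, blue, red → yellow.
Planet: runs through the planets Mercury→Neptune, so Saturn, Uranus, Neptune, Mercury, Venus, Earth → Mars.
Combining the parts gives (yellow | Mars).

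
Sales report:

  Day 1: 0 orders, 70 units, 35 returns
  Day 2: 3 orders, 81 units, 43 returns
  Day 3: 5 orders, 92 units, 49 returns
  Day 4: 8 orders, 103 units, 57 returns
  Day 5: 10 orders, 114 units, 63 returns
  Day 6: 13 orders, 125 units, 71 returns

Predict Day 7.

15 orders, 136 units, 77 returns

Orders: 0, 3, 5, 8, 10, 13 → 15 (alternating steps +3, +2, +3, +2, …).
For the units, +11 each step: 70, 81, 92, 103, 114, 125 → 136.
For the returns, alternating steps +8, +6, +8, +6, …: 35, 43, 49, 57, 63, 71 → 77.
Combining the parts gives 15 orders, 136 units, 77 returns.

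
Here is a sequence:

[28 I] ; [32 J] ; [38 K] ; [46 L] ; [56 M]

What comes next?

[68 N]

First part goes 28, 32, 38, 46, 56 → 68 (differences are 4, 6, 8, … (increasing by 2 each time)).
Letter: letters move forward 1 place in the alphabet, so I, J, K, L, M → N.
So the next point is [68 N].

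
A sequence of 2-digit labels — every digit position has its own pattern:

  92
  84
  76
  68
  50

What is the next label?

42

First digit: −1 each step, mod 10; 9, 8, 7, 6, 5 → 4.
Second digit: +2 each step, mod 10, so 2, 4, 6, 8, 0 → 2.
Combining the parts gives 42.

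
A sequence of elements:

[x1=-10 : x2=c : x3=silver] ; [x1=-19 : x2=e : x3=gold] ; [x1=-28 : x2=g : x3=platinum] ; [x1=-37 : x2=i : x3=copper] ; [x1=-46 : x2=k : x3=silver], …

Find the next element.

[x1=-55 : x2=m : x3=gold]

X1 — −9 each step: -10, -19, -28, -37, -46 → -55.
X2: c, e, g, i, k → m (letters move forward 2 places in the alphabet).
X3: silver, gold, platinum, copper, silver → gold (repeats silver → gold → platinum → copper).
So the next element is [x1=-55 : x2=m : x3=gold].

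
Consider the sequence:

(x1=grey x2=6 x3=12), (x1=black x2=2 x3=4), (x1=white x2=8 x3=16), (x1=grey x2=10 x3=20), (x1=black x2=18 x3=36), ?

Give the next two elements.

(x1=white x2=28 x3=56), (x1=grey x2=46 x3=92)

For the x1, repeats grey → black → white: grey, black, white, grey, black → white → grey.
X2 goes 6, 2, 8, 10, 18 → 28 → 46 (each term is the sum of the two before it).
For the x3, always 2 × the x2: 12, 4, 16, 20, 36 → 56 → 92.
Putting the parts together: (x1=white x2=28 x3=56) and then (x1=grey x2=46 x3=92).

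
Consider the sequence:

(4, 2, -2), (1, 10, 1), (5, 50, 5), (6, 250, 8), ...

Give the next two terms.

First entry: each term is the sum of the two before it, so 4, 1, 5, 6 → 11 → 17.
Second entry goes 2, 10, 50, 250 → 1250 → 6250 (×5 each step).
Third entry: alternating steps +3, +4, +3, +4, …, so -2, 1, 5, 8 → 12 → 15.
So the next two terms are (11, 1250, 12) and (17, 6250, 15).

(11, 1250, 12), (17, 6250, 15)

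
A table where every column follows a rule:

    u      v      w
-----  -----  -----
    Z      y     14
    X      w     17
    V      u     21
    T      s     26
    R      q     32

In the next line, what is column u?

Column u — letters move back 2 places in the alphabet: Z, X, V, T, R → P.

P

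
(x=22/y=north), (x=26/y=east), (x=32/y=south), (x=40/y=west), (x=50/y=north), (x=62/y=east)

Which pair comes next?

X goes 22, 26, 32, 40, 50, 62 → 76 (differences are 4, 6, 8, … (increasing by 2 each time)).
Y: repeats north → east → south → west; north, east, south, west, north, east → south.
So the next pair is (x=76/y=south).

(x=76/y=south)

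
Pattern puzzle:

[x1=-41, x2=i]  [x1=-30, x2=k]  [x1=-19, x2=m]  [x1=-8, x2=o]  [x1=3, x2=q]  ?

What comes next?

For the x1, +11 each step: -41, -30, -19, -8, 3 → 14.
X2: letters move forward 2 places in the alphabet, so i, k, m, o, q → s.
Putting it together: [x1=14, x2=s].

[x1=14, x2=s]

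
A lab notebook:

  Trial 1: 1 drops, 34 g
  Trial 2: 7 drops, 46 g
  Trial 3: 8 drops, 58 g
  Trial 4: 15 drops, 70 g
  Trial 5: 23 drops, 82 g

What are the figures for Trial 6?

Drops: each term is the sum of the two before it; 1, 7, 8, 15, 23 → 38.
G: +12 each step; 34, 46, 58, 70, 82 → 94.
So the next record is 38 drops, 94 g.

38 drops, 94 g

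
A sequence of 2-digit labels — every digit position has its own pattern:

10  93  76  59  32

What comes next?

15

First digit — −2 each step, mod 10: 1, 9, 7, 5, 3 → 1.
Second digit — +3 each step, mod 10: 0, 3, 6, 9, 2 → 5.
So the next label is 15.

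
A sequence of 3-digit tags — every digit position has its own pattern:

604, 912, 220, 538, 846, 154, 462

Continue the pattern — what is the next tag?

For the first digit, +3 each step, mod 10: 6, 9, 2, 5, 8, 1, 4 → 7.
Second digit: 0, 1, 2, 3, 4, 5, 6 → 7 (+1 each step, mod 10).
Third digit: −2 each step, mod 10, so 4, 2, 0, 8, 6, 4, 2 → 0.
Combining the parts gives 770.

770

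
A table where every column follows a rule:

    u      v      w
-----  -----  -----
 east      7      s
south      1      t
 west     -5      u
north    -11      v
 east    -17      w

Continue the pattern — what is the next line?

south  -23  x

Column u: repeats east → south → west → north; east, south, west, north, east → south.
Column v — −6 each step: 7, 1, -5, -11, -17 → -23.
Column w: letters move forward 1 place in the alphabet, so s, t, u, v, w → x.
So the next line is south  -23  x.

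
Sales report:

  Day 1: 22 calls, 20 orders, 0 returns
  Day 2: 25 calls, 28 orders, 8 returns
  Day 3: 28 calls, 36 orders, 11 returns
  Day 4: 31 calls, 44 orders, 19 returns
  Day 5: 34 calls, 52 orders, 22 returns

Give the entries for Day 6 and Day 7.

Calls: 22, 25, 28, 31, 34 → 37 → 40 (+3 each step).
Orders — +8 each step: 20, 28, 36, 44, 52 → 60 → 68.
Returns: alternating steps +8, +3, +8, +3, …; 0, 8, 11, 19, 22 → 30 → 33.
So the next two rows are 37 calls, 60 orders, 30 returns and 40 calls, 68 orders, 33 returns.

37 calls, 60 orders, 30 returns; 40 calls, 68 orders, 33 returns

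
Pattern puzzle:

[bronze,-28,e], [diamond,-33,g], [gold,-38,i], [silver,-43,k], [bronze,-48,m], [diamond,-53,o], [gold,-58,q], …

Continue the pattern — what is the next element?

Rank — repeats bronze → diamond → gold → silver: bronze, diamond, gold, silver, bronze, diamond, gold → silver.
Second coordinate: -28, -33, -38, -43, -48, -53, -58 → -63 (−5 each step).
Letter: letters move forward 2 places in the alphabet, so e, g, i, k, m, o, q → s.
Combining the parts gives [silver,-63,s].

[silver,-63,s]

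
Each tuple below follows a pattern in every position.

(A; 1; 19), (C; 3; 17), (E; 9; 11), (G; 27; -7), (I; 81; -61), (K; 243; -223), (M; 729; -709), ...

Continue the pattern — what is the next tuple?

For the letter, letters move forward 2 places in the alphabet: A, C, E, G, I, K, M → O.
Second component: 1, 3, 9, 27, 81, 243, 729 → 2187 (×3 each step).
Third component: together with the second component always sums to 20, so 19, 17, 11, -7, -61, -223, -709 → -2167.
So the next tuple is (O; 2187; -2167).

(O; 2187; -2167)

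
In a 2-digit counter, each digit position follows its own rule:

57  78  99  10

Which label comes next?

First digit — +2 each step, mod 10: 5, 7, 9, 1 → 3.
Second digit — +1 each step, mod 10: 7, 8, 9, 0 → 1.
So the next label is 31.

31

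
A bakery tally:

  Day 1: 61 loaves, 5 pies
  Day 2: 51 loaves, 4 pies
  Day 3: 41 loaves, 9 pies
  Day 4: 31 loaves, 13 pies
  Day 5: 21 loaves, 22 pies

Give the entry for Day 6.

11 loaves, 35 pies

Loaves: −10 each step; 61, 51, 41, 31, 21 → 11.
Pies: each term is the sum of the two before it, so 5, 4, 9, 13, 22 → 35.
So the next record is 11 loaves, 35 pies.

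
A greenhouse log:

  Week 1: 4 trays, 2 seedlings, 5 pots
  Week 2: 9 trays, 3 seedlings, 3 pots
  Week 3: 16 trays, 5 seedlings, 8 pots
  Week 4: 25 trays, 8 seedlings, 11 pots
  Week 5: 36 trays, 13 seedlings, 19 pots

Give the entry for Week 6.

49 trays, 21 seedlings, 30 pots

Trays: perfect squares: 2², 3², 4², …; 4, 9, 16, 25, 36 → 49.
Seedlings: each term is the sum of the two before it; 2, 3, 5, 8, 13 → 21.
Pots goes 5, 3, 8, 11, 19 → 30 (each term is the sum of the two before it).
So the next record is 49 trays, 21 seedlings, 30 pots.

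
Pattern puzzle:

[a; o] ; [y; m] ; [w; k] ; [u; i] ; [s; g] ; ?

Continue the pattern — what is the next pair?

[q; e]

First letter — letters move back 2 places in the alphabet, wrapping A→Z: a, y, w, u, s → q.
Second letter — letters move back 2 places in the alphabet: o, m, k, i, g → e.
So the next pair is [q; e].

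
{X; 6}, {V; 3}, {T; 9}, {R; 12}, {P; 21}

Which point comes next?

{N; 33}

Letter: X, V, T, R, P → N (letters move back 2 places in the alphabet).
Second coordinate — each term is the sum of the two before it: 6, 3, 9, 12, 21 → 33.
So the next point is {N; 33}.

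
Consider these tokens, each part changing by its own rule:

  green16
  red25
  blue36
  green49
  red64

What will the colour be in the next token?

blue

Colour: repeats green → red → blue; green, red, blue, green, red → blue.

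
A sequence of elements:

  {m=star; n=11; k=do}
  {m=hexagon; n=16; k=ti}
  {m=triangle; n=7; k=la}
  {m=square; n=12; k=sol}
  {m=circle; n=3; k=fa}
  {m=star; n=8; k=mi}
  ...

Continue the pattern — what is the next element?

M — repeats star → hexagon → triangle → square → circle: star, hexagon, triangle, square, circle, star → hexagon.
N: alternating steps +5, −9, +5, −9, …, so 11, 16, 7, 12, 3, 8 → -1.
K: runs backward through the solfège scale do→ti, so do, ti, la, sol, fa, mi → re.
Putting it together: {m=hexagon; n=-1; k=re}.

{m=hexagon; n=-1; k=re}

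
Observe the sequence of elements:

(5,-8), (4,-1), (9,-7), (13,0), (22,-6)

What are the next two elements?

(35,1), (57,-5)

First slot: each term is the sum of the two before it, so 5, 4, 9, 13, 22 → 35 → 57.
Second slot: -8, -1, -7, 0, -6 → 1 → -5 (alternating steps +7, −6, +7, −6, …).
Putting the parts together: (35,1) and then (57,-5).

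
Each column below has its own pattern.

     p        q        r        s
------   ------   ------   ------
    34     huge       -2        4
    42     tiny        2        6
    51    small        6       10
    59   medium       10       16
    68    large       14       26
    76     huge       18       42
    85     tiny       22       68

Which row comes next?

93  small  26  110

Column p: alternating steps +8, +9, +8, +9, …; 34, 42, 51, 59, 68, 76, 85 → 93.
Column q: repeats huge → tiny → small → medium → large; huge, tiny, small, medium, large, huge, tiny → small.
Column r: +4 each step, so -2, 2, 6, 10, 14, 18, 22 → 26.
Column s — each term is the sum of the two before it: 4, 6, 10, 16, 26, 42, 68 → 110.
Combining the parts gives 93  small  26  110.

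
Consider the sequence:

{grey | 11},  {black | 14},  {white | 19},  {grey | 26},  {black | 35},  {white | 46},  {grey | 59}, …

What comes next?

{black | 74}

Shade goes grey, black, white, grey, black, white, grey → black (repeats grey → black → white).
Second coordinate: 11, 14, 19, 26, 35, 46, 59 → 74 (differences are 3, 5, 7, … (increasing by 2 each time)).
So the next pair is {black | 74}.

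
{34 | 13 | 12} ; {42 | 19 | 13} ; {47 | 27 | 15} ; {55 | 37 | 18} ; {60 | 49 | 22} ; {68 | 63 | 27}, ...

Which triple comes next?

First value — alternating steps +8, +5, +8, +5, …: 34, 42, 47, 55, 60, 68 → 73.
Second value: 13, 19, 27, 37, 49, 63 → 79 (differences are 6, 8, 10, … (increasing by 2 each time)).
Third value: 12, 13, 15, 18, 22, 27 → 33 (differences are 1, 2, 3, … (increasing by 1 each time)).
So the next triple is {73 | 79 | 33}.

{73 | 79 | 33}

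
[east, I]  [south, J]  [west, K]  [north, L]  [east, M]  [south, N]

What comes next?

[west, O]

Direction: repeats east → south → west → north; east, south, west, north, east, south → west.
Letter: letters move forward 1 place in the alphabet, so I, J, K, L, M, N → O.
Putting it together: [west, O].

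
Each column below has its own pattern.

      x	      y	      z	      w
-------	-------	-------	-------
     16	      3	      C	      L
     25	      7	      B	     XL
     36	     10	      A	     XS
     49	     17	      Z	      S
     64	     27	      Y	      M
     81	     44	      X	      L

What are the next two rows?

100  71  W  XL; 121  115  V  XS

Column x — perfect squares: 4², 5², 6², …: 16, 25, 36, 49, 64, 81 → 100 → 121.
For the column y, each term is the sum of the two before it: 3, 7, 10, 17, 27, 44 → 71 → 115.
Column z: letters move back 1 place in the alphabet, wrapping A→Z, so C, B, A, Z, Y, X → W → V.
Column w: repeats L → XL → XS → S → M; L, XL, XS, S, M, L → XL → XS.
Putting the parts together: 100  71  W  XL and then 121  115  V  XS.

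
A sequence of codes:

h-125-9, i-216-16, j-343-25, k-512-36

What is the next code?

l-729-49

Letter: letters move forward 1 place in the alphabet; h, i, j, k → l.
Second component goes 125, 216, 343, 512 → 729 (perfect cubes: 5³, 6³, 7³, …).
Third component — perfect squares: 3², 4², 5², …: 9, 16, 25, 36 → 49.
Combining the parts gives l-729-49.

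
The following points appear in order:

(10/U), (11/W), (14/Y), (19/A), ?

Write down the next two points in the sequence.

First entry goes 10, 11, 14, 19 → 26 → 35 (differences are 1, 3, 5, … (increasing by 2 each time)).
Letter: letters move forward 2 places in the alphabet, wrapping Z→A; U, W, Y, A → C → E.
Putting the parts together: (26/C) and then (35/E).

(26/C), (35/E)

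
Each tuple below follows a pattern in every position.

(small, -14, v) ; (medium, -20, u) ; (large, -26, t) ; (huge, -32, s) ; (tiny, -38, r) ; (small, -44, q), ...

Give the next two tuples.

(medium, -50, p), (large, -56, o)

For the size, repeats small → medium → large → huge → tiny: small, medium, large, huge, tiny, small → medium → large.
For the second component, −6 each step: -14, -20, -26, -32, -38, -44 → -50 → -56.
Letter — letters move back 1 place in the alphabet: v, u, t, s, r, q → p → o.
So the next two tuples are (medium, -50, p) and (large, -56, o).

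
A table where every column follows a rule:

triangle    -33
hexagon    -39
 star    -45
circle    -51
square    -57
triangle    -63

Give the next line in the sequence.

hexagon  -69

Shape: repeats triangle → hexagon → star → circle → square, so triangle, hexagon, star, circle, square, triangle → hexagon.
Second component: -33, -39, -45, -51, -57, -63 → -69 (−6 each step).
Putting it together: hexagon  -69.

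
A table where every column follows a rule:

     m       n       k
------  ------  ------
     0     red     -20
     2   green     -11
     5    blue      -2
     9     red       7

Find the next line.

14  green  16

For the column m, differences are 2, 3, 4, … (increasing by 1 each time): 0, 2, 5, 9 → 14.
Column n: repeats red → green → blue; red, green, blue, red → green.
Column k: +9 each step; -20, -11, -2, 7 → 16.
So the next line is 14  green  16.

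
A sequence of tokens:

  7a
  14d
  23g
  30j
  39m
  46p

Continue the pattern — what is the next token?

55s

First component goes 7, 14, 23, 30, 39, 46 → 55 (alternating steps +7, +9, +7, +9, …).
Letter — letters move forward 3 places in the alphabet: a, d, g, j, m, p → s.
So the next token is 55s.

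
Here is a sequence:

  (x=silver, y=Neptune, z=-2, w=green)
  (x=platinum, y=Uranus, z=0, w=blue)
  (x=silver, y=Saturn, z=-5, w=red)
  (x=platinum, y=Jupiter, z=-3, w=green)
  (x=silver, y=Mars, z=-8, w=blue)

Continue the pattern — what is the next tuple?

X: alternates silver ↔ platinum, so silver, platinum, silver, platinum, silver → platinum.
Y goes Neptune, Uranus, Saturn, Jupiter, Mars → Earth (runs backward through the planets Mercury→Neptune).
Z: alternating steps +2, −5, +2, −5, …; -2, 0, -5, -3, -8 → -6.
W goes green, blue, red, green, blue → red (repeats green → blue → red).
So the next tuple is (x=platinum, y=Earth, z=-6, w=red).

(x=platinum, y=Earth, z=-6, w=red)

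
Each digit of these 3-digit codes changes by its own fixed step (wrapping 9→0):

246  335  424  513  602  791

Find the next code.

First digit goes 2, 3, 4, 5, 6, 7 → 8 (+1 each step, mod 10).
Second digit: −1 each step, mod 10, so 4, 3, 2, 1, 0, 9 → 8.
Third digit: −1 each step, mod 10; 6, 5, 4, 3, 2, 1 → 0.
Combining the parts gives 880.

880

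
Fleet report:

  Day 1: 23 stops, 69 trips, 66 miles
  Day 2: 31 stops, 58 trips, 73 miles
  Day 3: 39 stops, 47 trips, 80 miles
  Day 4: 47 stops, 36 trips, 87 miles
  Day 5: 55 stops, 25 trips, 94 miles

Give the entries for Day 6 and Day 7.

Stops: +8 each step; 23, 31, 39, 47, 55 → 63 → 71.
For the trips, −11 each step: 69, 58, 47, 36, 25 → 14 → 3.
Miles: 66, 73, 80, 87, 94 → 101 → 108 (+7 each step).
Putting the parts together: 63 stops, 14 trips, 101 miles and then 71 stops, 3 trips, 108 miles.

63 stops, 14 trips, 101 miles; 71 stops, 3 trips, 108 miles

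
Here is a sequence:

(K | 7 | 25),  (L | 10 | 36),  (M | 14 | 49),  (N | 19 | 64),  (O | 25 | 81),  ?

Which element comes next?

Letter: letters move forward 1 place in the alphabet, so K, L, M, N, O → P.
For the second entry, differences are 3, 4, 5, … (increasing by 1 each time): 7, 10, 14, 19, 25 → 32.
Third entry — perfect squares: 5², 6², 7², …: 25, 36, 49, 64, 81 → 100.
Combining the parts gives (P | 32 | 100).

(P | 32 | 100)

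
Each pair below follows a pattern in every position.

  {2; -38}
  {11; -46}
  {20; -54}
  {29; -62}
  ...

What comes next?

{38; -70}

First component: +9 each step, so 2, 11, 20, 29 → 38.
For the second component, −8 each step: -38, -46, -54, -62 → -70.
So the next pair is {38; -70}.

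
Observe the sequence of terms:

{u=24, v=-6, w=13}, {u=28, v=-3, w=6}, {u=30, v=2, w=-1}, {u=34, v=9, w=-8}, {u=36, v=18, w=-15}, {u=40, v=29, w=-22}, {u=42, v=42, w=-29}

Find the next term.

{u=46, v=57, w=-36}

For the u, alternating steps +4, +2, +4, +2, …: 24, 28, 30, 34, 36, 40, 42 → 46.
For the v, differences are 3, 5, 7, … (increasing by 2 each time): -6, -3, 2, 9, 18, 29, 42 → 57.
For the w, −7 each step: 13, 6, -1, -8, -15, -22, -29 → -36.
So the next term is {u=46, v=57, w=-36}.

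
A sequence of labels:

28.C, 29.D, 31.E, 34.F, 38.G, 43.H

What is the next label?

First component: differences are 1, 2, 3, … (increasing by 1 each time); 28, 29, 31, 34, 38, 43 → 49.
Letter: letters move forward 1 place in the alphabet, so C, D, E, F, G, H → I.
Combining the parts gives 49.I.

49.I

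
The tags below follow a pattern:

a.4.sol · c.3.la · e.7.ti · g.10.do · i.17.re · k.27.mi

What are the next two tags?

Letter: a, c, e, g, i, k → m → o (letters move forward 2 places in the alphabet).
For the second component, each term is the sum of the two before it: 4, 3, 7, 10, 17, 27 → 44 → 71.
Note: runs through the solfège scale do→ti; sol, la, ti, do, re, mi → fa → sol.
So the next two tags are m.44.fa and o.71.sol.

m.44.fa then o.71.sol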